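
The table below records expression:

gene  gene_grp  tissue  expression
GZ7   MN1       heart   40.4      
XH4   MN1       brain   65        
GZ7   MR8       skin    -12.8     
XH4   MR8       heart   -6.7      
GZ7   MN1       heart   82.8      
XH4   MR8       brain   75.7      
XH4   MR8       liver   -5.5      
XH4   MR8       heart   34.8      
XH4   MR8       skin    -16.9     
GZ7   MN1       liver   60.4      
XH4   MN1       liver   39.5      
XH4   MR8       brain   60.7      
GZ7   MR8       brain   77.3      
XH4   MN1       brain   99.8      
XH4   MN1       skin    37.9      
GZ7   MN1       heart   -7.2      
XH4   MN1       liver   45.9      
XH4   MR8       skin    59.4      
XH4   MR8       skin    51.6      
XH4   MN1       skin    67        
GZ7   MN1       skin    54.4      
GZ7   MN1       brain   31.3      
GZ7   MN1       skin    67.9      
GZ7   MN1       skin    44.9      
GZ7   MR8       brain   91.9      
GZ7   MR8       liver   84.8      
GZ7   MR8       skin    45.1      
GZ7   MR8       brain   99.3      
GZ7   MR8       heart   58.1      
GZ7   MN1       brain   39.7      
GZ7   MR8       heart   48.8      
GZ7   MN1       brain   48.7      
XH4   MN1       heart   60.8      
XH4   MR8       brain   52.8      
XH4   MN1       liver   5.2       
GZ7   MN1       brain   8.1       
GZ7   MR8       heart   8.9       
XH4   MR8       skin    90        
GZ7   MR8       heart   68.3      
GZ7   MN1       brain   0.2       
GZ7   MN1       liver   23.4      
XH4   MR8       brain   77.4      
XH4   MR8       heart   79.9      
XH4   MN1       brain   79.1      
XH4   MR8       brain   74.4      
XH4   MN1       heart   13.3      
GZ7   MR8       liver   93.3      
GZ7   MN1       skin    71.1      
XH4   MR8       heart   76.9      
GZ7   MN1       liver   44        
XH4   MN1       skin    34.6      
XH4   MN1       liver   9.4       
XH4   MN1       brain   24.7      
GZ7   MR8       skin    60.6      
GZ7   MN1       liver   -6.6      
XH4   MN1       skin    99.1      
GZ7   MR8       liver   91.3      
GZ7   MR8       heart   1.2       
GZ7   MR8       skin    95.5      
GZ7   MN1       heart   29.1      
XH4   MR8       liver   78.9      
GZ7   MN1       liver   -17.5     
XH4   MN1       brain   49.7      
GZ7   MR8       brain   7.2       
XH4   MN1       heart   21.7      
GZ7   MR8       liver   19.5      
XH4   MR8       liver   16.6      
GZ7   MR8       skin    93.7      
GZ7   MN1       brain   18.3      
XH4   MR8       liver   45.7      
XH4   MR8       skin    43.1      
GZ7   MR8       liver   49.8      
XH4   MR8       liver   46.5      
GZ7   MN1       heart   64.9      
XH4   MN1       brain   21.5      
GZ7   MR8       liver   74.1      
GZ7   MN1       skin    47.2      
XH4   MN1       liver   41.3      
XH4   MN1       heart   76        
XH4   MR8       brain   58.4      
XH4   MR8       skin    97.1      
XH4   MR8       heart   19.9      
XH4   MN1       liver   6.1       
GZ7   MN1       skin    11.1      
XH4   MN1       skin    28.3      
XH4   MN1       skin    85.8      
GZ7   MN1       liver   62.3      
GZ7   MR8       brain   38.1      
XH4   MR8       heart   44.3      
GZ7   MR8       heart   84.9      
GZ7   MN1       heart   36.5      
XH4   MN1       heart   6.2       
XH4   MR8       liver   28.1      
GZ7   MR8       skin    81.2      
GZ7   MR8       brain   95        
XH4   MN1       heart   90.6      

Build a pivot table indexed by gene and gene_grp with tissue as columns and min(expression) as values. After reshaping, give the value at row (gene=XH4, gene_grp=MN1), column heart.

6.2

Rows with gene=XH4, gene_grp=MN1 and tissue=heart: expression values are 60.8, 13.3, 21.7, 76, 6.2, 90.6.
min(60.8, 13.3, 21.7, 76, 6.2, 90.6) = 6.2.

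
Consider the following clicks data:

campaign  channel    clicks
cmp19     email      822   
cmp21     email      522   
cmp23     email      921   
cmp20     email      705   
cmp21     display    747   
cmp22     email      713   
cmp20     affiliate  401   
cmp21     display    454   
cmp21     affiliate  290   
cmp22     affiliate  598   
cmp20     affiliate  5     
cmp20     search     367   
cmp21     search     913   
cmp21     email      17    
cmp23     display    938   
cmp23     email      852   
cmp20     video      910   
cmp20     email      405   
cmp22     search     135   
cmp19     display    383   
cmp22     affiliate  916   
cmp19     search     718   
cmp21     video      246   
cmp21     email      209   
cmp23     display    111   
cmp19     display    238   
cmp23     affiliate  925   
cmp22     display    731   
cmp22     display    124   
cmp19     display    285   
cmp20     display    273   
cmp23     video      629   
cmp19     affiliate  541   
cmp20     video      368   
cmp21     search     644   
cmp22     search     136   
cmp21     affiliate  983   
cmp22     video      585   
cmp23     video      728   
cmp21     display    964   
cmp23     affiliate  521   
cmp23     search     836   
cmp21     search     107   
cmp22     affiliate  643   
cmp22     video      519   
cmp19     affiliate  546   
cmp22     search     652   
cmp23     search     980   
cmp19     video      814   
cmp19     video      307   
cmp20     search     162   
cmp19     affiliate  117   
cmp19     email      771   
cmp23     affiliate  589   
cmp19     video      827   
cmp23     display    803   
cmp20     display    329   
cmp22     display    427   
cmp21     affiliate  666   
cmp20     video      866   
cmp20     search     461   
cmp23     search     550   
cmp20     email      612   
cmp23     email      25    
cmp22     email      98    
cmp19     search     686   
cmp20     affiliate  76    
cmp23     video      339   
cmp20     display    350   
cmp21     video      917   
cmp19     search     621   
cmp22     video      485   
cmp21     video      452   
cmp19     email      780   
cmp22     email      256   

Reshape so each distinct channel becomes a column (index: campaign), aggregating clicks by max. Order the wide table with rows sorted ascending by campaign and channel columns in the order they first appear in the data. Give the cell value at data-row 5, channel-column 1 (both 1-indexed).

921

With rows sorted ascending by campaign, row 5 is campaign=cmp23. channel columns in first-appearance order: email, display, affiliate, search, video; column 1 is email.
Long rows with campaign=cmp23, channel=email: max(921, 852, 25) = 921.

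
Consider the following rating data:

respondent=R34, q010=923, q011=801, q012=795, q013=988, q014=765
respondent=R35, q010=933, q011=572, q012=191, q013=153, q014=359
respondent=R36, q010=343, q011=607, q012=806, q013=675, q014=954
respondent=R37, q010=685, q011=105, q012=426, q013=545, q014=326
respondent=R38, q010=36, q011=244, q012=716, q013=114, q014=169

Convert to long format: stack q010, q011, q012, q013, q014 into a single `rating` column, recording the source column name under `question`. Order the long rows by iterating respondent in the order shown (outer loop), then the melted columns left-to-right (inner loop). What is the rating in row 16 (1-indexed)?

25 rows total (5 × 5). Row 16: index ⌊(16-1)/5⌋ = 3 into respondent → R37; (16-1) mod 5 = 0 into the melted columns → q010.
So row 16 is (R37, q010, 685); rating = 685.

685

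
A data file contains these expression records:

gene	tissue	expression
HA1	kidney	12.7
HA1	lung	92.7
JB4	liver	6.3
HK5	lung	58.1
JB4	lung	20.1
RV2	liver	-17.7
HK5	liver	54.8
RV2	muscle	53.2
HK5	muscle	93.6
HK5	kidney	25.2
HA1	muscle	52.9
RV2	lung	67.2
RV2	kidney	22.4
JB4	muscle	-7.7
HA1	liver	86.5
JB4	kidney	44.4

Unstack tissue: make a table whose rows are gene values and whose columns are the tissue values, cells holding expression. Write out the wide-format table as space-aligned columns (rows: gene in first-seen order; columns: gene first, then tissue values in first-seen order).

Columns: gene plus the 4 distinct tissue values (kidney, lung, liver, muscle).
For example, row HA1 column kidney takes expression=12.7 from the long row (HA1, kidney).

gene  kidney  lung  liver  muscle
HA1   12.7    92.7  86.5   52.9  
JB4   44.4    20.1  6.3    -7.7  
HK5   25.2    58.1  54.8   93.6  
RV2   22.4    67.2  -17.7  53.2  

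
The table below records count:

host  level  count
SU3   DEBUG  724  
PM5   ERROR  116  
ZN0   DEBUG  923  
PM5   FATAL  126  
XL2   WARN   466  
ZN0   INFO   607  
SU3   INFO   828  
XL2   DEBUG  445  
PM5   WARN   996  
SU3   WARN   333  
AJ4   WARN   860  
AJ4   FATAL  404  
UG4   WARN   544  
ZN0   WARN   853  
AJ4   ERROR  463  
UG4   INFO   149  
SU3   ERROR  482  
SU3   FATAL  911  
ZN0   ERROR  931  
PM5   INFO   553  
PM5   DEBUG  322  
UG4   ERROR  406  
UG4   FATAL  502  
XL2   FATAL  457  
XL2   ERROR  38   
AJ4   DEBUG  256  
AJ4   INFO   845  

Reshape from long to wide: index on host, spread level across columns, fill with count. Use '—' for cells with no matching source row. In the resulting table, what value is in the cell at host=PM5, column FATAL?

126

The long row with host=PM5, level=FATAL has count=126.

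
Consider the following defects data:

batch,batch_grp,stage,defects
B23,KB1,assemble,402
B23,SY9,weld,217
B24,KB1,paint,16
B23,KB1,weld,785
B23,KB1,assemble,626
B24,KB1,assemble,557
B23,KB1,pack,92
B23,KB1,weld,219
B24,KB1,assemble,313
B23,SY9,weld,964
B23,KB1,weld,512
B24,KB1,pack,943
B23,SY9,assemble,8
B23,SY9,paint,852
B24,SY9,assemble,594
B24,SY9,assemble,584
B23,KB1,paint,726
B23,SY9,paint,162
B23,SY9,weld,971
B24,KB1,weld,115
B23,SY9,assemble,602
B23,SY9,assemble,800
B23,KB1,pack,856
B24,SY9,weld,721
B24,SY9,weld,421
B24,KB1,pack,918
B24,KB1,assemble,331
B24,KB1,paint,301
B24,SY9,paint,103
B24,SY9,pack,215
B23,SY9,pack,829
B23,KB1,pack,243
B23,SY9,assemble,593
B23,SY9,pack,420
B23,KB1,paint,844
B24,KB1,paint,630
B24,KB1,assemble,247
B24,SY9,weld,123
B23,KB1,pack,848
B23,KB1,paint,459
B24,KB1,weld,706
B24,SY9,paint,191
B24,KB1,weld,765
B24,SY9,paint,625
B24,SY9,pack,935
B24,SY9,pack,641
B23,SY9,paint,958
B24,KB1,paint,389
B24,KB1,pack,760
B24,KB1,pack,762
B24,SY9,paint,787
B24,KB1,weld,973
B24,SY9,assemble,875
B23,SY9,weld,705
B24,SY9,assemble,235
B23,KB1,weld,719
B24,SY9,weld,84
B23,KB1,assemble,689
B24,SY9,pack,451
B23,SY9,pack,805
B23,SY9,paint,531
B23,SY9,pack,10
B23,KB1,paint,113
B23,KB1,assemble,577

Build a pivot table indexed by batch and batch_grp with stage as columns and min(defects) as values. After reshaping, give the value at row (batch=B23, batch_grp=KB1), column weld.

219

Rows with batch=B23, batch_grp=KB1 and stage=weld: defects values are 785, 219, 512, 719.
min(785, 219, 512, 719) = 219.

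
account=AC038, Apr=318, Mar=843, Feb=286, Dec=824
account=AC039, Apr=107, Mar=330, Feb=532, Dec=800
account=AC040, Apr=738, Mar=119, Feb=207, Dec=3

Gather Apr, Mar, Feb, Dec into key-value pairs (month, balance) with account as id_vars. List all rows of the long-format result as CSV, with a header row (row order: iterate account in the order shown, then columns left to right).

account,month,balance
AC038,Apr,318
AC038,Mar,843
AC038,Feb,286
AC038,Dec,824
AC039,Apr,107
AC039,Mar,330
AC039,Feb,532
AC039,Dec,800
AC040,Apr,738
AC040,Mar,119
AC040,Feb,207
AC040,Dec,3

Each (account, column) pair becomes one row: 3 × 4 = 12 rows.
For example, (AC038, Apr) → balance=318.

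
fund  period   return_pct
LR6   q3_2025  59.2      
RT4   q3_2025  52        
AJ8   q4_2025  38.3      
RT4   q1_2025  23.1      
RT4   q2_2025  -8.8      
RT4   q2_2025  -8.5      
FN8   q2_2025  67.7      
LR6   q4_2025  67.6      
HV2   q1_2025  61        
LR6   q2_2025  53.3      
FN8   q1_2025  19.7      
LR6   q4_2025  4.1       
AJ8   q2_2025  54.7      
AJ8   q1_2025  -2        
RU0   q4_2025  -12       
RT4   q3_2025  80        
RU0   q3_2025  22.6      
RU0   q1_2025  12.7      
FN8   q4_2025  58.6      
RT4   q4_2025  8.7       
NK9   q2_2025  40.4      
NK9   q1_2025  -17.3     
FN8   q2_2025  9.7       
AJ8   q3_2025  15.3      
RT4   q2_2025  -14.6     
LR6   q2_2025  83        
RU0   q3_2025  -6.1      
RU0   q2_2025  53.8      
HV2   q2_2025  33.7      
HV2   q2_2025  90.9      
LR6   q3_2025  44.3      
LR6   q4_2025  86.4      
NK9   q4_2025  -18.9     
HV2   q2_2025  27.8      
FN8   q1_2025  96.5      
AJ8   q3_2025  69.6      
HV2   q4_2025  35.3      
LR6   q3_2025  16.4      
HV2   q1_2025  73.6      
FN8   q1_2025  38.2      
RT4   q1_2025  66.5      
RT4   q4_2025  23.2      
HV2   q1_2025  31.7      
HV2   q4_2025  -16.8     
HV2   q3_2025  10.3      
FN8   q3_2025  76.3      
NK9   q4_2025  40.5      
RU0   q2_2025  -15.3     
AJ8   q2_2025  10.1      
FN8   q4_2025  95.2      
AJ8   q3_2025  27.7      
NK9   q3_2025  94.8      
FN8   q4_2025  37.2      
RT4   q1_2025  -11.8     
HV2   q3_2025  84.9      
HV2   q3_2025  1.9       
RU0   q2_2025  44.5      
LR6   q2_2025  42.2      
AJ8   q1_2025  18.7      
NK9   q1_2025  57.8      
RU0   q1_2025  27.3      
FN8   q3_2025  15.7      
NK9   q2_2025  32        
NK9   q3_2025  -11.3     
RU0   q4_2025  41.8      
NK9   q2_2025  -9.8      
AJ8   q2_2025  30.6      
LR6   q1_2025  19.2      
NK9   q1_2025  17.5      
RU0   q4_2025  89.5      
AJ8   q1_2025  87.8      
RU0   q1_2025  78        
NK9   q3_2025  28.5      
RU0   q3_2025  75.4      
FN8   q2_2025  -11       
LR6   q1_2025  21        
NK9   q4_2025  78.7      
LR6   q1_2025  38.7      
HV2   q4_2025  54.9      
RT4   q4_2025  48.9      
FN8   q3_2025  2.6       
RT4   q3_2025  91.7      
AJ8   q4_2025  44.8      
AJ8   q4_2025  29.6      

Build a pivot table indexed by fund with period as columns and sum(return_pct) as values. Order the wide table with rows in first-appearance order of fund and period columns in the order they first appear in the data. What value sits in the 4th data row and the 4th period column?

With rows in first-appearance order of fund, row 4 is fund=FN8. period columns in first-appearance order: q3_2025, q4_2025, q1_2025, q2_2025; column 4 is q2_2025.
Long rows with fund=FN8, period=q2_2025: 67.7 + 9.7 + -11 = 66.4.

66.4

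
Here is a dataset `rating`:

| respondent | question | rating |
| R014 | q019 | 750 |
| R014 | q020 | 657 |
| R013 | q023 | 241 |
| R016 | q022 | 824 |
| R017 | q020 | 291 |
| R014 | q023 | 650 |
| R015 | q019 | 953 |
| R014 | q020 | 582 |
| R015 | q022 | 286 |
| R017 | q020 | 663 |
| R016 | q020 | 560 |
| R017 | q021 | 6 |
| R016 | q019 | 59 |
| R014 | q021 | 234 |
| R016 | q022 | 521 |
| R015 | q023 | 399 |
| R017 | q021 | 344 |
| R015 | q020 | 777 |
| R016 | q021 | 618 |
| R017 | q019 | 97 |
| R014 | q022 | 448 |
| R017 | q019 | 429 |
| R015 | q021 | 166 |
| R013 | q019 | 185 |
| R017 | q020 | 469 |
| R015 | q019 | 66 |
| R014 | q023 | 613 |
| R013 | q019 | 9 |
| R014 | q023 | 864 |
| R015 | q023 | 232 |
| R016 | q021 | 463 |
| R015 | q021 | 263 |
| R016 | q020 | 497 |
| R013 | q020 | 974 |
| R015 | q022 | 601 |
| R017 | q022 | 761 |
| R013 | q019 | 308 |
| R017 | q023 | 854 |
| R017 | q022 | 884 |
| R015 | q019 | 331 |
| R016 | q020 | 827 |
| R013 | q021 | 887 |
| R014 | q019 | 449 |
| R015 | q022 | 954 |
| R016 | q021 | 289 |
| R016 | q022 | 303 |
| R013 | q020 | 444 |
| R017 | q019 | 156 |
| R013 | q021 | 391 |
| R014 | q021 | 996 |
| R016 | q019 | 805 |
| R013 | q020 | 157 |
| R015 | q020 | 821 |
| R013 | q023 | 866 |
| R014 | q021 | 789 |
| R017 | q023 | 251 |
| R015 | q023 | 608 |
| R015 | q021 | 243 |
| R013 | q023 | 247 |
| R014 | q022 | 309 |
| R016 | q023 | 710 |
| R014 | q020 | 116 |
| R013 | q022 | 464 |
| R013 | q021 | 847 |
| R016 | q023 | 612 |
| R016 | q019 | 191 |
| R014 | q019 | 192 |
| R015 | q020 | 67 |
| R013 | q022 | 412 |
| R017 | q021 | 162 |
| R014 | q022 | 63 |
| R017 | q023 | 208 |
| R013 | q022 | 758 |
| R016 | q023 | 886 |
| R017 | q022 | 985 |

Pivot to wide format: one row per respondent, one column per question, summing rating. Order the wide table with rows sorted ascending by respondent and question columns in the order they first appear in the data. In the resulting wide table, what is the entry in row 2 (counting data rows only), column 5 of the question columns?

With rows sorted ascending by respondent, row 2 is respondent=R014. question columns in first-appearance order: q019, q020, q023, q022, q021; column 5 is q021.
Long rows with respondent=R014, question=q021: 234 + 996 + 789 = 2019.

2019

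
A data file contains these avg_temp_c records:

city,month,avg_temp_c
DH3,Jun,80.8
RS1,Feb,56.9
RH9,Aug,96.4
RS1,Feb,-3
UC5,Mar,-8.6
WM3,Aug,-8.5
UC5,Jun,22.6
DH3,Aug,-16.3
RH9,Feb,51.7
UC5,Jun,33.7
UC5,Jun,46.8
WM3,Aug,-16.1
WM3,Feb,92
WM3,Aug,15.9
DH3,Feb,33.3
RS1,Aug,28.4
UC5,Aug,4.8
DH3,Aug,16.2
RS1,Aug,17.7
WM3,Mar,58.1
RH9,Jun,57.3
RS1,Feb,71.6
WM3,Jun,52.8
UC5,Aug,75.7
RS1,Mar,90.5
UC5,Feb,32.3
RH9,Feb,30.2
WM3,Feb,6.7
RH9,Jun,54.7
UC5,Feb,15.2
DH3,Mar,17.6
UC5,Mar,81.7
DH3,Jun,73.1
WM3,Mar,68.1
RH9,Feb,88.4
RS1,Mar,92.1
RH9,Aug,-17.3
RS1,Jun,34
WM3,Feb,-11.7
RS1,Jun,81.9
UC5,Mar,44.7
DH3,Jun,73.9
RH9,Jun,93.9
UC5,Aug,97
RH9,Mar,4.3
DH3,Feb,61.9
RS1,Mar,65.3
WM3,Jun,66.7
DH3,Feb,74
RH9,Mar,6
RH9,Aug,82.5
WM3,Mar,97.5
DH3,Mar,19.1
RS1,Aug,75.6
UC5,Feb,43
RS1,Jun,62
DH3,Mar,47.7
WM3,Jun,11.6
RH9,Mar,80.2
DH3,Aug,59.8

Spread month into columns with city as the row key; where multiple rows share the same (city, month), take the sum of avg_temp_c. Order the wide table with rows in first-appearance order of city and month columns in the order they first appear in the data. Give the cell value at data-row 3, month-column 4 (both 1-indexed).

With rows in first-appearance order of city, row 3 is city=RH9. month columns in first-appearance order: Jun, Feb, Aug, Mar; column 4 is Mar.
Long rows with city=RH9, month=Mar: 4.3 + 6 + 80.2 = 90.5.

90.5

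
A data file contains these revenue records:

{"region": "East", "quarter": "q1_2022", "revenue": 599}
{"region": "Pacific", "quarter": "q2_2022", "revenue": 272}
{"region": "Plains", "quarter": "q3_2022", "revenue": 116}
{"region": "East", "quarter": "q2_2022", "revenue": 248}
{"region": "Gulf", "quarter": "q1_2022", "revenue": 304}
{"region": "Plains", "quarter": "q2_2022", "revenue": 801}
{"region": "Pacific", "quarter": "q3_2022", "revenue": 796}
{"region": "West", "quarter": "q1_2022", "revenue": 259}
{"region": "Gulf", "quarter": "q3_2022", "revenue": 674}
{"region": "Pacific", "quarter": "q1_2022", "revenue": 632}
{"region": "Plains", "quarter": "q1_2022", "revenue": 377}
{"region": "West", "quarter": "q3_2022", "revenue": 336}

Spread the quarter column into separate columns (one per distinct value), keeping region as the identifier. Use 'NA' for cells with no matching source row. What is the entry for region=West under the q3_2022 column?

336

The long row with region=West, quarter=q3_2022 has revenue=336.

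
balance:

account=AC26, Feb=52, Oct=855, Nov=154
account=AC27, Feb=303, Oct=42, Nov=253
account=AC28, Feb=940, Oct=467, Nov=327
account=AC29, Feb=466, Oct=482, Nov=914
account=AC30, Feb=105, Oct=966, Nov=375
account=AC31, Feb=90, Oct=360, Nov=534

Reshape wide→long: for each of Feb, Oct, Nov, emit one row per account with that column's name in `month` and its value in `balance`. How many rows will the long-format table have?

6 account values × 3 melted columns = 18 rows.

18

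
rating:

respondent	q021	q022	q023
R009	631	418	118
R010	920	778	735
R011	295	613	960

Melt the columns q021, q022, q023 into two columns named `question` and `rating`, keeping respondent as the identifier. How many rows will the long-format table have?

3 respondent values × 3 melted columns = 9 rows.

9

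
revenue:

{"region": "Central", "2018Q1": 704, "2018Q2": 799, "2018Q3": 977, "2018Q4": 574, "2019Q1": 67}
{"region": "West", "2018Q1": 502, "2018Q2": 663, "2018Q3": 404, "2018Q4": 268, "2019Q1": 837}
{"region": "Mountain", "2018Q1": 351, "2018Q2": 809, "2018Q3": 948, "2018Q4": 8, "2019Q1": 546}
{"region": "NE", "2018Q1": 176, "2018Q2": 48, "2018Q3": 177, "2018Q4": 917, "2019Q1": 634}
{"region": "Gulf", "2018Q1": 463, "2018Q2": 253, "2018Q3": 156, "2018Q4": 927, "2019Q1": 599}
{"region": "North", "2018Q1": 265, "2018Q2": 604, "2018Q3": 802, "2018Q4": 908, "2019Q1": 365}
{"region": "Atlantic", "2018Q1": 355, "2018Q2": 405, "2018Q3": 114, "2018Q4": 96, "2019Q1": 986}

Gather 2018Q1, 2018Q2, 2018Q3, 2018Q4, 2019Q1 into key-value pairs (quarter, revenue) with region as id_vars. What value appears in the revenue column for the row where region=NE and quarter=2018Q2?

Unpivoting turns each (region, wide-column) pair into one long row.
The wide cell at row NE, column 2018Q2 holds 48, so the long row (NE, 2018Q2) has revenue=48.

48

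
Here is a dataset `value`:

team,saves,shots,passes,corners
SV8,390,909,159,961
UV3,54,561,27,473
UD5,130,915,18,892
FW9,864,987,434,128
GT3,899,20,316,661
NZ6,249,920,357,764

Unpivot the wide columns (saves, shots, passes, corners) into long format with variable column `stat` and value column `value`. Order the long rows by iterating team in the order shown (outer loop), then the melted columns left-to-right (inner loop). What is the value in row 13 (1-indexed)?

864

24 rows total (6 × 4). Row 13: index ⌊(13-1)/4⌋ = 3 into team → FW9; (13-1) mod 4 = 0 into the melted columns → saves.
So row 13 is (FW9, saves, 864); value = 864.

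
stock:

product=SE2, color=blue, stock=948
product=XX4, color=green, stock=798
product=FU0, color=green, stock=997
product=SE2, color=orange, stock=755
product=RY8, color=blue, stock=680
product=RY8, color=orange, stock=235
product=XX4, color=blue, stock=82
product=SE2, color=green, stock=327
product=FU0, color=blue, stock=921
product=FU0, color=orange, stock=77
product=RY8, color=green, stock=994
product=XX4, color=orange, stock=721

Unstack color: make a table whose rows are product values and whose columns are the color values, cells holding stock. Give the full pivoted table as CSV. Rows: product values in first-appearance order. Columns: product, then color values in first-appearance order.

product,blue,green,orange
SE2,948,327,755
XX4,82,798,721
FU0,921,997,77
RY8,680,994,235

Columns: product plus the 3 distinct color values (blue, green, orange).
For example, row SE2 column blue takes stock=948 from the long row (SE2, blue).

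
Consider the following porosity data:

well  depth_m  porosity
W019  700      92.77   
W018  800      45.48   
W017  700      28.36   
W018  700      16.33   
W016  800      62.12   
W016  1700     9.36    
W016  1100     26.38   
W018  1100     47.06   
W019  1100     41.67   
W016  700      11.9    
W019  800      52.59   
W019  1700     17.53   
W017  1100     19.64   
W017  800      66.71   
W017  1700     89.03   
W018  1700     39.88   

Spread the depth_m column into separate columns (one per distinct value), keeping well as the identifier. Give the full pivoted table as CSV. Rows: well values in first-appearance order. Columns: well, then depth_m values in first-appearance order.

well,700,800,1700,1100
W019,92.77,52.59,17.53,41.67
W018,16.33,45.48,39.88,47.06
W017,28.36,66.71,89.03,19.64
W016,11.9,62.12,9.36,26.38

Columns: well plus the 4 distinct depth_m values (700, 800, 1700, 1100).
For example, row W019 column 700 takes porosity=92.77 from the long row (W019, 700).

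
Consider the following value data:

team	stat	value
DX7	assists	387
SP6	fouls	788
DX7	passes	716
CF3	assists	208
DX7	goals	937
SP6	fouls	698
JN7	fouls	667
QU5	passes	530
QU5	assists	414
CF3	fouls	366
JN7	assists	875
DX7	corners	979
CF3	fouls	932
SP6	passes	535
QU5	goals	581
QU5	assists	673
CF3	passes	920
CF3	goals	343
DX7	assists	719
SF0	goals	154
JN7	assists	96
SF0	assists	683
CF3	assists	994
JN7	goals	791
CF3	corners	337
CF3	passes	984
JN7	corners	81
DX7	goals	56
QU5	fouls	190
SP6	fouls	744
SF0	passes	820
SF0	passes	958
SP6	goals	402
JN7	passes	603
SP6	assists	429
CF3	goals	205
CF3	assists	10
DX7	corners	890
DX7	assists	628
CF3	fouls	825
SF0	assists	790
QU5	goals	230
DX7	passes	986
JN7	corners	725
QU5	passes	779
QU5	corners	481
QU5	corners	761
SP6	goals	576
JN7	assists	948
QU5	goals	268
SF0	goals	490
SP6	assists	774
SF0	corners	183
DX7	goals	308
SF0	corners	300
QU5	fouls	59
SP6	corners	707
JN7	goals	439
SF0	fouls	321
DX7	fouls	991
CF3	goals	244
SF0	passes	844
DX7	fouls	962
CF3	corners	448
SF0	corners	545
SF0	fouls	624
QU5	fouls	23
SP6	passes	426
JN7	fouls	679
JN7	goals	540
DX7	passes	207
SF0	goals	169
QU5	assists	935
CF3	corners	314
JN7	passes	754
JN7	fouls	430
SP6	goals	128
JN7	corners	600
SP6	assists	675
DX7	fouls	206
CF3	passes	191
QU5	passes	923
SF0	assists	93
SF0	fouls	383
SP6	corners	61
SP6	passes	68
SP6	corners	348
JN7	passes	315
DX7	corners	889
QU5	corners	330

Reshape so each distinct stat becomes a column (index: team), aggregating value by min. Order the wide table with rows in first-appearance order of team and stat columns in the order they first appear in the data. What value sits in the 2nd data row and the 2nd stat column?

With rows in first-appearance order of team, row 2 is team=SP6. stat columns in first-appearance order: assists, fouls, passes, goals, corners; column 2 is fouls.
Long rows with team=SP6, stat=fouls: min(788, 698, 744) = 698.

698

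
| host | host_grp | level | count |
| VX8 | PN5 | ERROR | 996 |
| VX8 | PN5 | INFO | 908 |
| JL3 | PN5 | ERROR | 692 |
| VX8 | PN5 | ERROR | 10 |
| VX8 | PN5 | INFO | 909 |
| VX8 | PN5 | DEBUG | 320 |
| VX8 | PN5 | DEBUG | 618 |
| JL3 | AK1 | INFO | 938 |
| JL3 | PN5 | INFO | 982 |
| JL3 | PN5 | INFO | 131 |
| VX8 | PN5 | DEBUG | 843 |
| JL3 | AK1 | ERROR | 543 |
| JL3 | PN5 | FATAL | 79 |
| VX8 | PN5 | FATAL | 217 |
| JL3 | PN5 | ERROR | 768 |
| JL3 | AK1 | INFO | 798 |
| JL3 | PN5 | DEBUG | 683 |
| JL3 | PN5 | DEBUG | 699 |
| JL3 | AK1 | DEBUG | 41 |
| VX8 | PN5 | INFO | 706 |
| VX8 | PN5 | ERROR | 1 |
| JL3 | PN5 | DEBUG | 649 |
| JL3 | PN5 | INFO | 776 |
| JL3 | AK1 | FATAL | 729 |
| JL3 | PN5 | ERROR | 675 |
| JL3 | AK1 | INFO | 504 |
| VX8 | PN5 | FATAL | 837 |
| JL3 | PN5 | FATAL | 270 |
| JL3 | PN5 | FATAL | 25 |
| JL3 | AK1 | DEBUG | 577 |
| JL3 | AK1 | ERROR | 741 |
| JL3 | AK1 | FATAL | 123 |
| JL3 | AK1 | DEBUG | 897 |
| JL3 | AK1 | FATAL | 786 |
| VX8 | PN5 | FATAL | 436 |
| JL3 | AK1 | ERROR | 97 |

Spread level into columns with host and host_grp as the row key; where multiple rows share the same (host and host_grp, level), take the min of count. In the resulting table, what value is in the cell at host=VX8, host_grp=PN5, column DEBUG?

Rows with host=VX8, host_grp=PN5 and level=DEBUG: count values are 320, 618, 843.
min(320, 618, 843) = 320.

320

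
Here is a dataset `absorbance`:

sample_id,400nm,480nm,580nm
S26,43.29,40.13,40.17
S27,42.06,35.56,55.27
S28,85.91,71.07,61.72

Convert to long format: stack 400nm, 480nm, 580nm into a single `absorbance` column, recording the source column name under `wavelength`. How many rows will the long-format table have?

3 sample_id values × 3 melted columns = 9 rows.

9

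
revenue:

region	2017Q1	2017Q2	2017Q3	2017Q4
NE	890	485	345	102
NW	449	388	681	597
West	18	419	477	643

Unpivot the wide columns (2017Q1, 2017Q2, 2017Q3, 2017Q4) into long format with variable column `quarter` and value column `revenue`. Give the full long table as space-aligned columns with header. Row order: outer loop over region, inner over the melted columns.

Each (region, column) pair becomes one row: 3 × 4 = 12 rows.
For example, (NE, 2017Q1) → revenue=890.

region  quarter  revenue
NE      2017Q1   890    
NE      2017Q2   485    
NE      2017Q3   345    
NE      2017Q4   102    
NW      2017Q1   449    
NW      2017Q2   388    
NW      2017Q3   681    
NW      2017Q4   597    
West    2017Q1   18     
West    2017Q2   419    
West    2017Q3   477    
West    2017Q4   643    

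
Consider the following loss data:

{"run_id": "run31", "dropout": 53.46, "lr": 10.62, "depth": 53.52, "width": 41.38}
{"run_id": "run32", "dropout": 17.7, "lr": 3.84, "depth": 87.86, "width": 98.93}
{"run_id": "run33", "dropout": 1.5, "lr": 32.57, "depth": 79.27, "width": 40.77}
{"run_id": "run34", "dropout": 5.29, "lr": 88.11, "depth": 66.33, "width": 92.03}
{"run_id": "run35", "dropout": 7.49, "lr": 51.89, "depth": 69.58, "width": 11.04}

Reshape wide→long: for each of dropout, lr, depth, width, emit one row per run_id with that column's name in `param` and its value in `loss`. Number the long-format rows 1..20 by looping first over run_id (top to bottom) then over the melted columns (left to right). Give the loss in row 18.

20 rows total (5 × 4). Row 18: index ⌊(18-1)/4⌋ = 4 into run_id → run35; (18-1) mod 4 = 1 into the melted columns → lr.
So row 18 is (run35, lr, 51.89); loss = 51.89.

51.89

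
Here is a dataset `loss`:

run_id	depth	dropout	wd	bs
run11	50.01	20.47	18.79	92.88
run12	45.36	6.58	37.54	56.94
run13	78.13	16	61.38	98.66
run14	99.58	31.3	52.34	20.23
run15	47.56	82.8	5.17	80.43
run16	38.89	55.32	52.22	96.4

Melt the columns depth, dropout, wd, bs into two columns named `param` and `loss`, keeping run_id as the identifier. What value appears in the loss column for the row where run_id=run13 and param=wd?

Unpivoting turns each (run_id, wide-column) pair into one long row.
The wide cell at row run13, column wd holds 61.38, so the long row (run13, wd) has loss=61.38.

61.38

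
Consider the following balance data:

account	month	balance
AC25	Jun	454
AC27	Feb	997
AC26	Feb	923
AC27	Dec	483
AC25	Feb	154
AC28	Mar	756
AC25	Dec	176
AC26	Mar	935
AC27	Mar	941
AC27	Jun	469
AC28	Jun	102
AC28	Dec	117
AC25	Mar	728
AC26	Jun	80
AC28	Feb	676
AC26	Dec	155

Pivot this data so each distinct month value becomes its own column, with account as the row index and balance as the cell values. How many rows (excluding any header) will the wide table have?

4 distinct account values → 4 rows.

4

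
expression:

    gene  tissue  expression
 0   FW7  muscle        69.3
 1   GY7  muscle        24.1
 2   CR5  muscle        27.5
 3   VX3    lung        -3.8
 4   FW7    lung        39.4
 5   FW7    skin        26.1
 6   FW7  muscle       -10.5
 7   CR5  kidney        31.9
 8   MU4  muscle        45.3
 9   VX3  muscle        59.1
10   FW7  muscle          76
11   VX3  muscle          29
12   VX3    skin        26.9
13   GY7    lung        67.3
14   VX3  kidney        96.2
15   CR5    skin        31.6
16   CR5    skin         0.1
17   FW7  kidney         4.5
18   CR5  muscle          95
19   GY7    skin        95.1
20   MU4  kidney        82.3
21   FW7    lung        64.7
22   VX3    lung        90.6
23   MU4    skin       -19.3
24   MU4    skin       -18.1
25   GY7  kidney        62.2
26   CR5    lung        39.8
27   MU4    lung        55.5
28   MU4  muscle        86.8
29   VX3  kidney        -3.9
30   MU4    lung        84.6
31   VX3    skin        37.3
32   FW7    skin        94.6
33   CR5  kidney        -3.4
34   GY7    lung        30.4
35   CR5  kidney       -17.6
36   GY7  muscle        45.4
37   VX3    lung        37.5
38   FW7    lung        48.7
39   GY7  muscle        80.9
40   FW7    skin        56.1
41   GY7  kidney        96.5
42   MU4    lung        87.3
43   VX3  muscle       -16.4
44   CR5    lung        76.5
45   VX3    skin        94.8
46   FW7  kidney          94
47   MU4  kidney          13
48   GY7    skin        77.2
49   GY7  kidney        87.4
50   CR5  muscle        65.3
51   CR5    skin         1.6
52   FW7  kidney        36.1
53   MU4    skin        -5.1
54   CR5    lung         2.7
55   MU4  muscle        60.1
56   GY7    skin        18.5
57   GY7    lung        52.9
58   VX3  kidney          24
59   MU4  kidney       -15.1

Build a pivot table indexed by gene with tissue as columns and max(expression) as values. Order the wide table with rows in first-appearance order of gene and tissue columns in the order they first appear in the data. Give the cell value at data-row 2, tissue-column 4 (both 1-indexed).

With rows in first-appearance order of gene, row 2 is gene=GY7. tissue columns in first-appearance order: muscle, lung, skin, kidney; column 4 is kidney.
Long rows with gene=GY7, tissue=kidney: max(62.2, 96.5, 87.4) = 96.5.

96.5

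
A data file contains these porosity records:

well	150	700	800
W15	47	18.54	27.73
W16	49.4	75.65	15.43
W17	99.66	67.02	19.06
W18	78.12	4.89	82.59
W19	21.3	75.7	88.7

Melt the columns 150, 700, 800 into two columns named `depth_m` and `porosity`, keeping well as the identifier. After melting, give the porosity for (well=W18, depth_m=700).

4.89

Unpivoting turns each (well, wide-column) pair into one long row.
The wide cell at row W18, column 700 holds 4.89, so the long row (W18, 700) has porosity=4.89.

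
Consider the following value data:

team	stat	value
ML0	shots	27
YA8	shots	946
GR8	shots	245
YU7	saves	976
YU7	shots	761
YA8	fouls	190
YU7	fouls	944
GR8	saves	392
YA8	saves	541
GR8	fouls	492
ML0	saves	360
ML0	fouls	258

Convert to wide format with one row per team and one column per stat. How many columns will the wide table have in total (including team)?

1 column for team plus 3 distinct stat values → 4 columns.

4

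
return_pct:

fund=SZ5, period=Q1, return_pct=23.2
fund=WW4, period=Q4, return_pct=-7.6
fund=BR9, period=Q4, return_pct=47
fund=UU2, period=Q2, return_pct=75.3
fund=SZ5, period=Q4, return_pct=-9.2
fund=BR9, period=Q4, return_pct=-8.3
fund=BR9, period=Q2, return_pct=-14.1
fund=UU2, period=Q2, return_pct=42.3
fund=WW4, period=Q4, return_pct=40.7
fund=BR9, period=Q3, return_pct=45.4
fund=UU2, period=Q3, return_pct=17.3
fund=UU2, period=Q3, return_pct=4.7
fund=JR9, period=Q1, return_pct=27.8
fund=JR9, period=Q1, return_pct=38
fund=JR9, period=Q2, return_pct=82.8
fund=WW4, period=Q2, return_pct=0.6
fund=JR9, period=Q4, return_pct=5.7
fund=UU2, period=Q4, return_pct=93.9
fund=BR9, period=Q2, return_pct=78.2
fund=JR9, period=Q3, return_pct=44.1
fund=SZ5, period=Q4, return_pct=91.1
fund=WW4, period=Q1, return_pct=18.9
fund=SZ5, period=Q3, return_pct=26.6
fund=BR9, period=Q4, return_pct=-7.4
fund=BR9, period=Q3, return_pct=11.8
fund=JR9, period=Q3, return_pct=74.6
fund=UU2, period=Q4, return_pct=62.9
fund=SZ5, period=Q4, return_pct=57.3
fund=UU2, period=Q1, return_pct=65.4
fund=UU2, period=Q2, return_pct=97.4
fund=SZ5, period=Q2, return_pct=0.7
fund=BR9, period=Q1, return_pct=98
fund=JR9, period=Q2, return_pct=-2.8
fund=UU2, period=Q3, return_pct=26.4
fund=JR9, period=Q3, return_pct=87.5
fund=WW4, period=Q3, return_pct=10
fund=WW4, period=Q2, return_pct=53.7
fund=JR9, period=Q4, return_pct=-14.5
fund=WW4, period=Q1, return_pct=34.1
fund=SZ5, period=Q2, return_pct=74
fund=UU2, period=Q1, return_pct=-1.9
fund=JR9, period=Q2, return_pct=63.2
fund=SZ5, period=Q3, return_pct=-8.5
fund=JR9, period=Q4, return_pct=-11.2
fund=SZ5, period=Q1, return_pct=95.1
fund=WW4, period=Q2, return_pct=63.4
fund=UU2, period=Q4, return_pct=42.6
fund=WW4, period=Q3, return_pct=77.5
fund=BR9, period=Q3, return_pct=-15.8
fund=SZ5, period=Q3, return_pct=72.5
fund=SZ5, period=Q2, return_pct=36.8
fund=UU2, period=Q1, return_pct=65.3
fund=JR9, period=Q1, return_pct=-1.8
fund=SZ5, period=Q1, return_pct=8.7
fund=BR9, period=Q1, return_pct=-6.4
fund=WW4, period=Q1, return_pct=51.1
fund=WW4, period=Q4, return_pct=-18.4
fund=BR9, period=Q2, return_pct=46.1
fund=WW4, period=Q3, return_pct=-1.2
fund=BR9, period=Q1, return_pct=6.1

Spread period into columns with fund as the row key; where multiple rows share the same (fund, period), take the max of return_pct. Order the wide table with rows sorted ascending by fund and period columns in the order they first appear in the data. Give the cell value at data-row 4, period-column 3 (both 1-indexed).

97.4

With rows sorted ascending by fund, row 4 is fund=UU2. period columns in first-appearance order: Q1, Q4, Q2, Q3; column 3 is Q2.
Long rows with fund=UU2, period=Q2: max(75.3, 42.3, 97.4) = 97.4.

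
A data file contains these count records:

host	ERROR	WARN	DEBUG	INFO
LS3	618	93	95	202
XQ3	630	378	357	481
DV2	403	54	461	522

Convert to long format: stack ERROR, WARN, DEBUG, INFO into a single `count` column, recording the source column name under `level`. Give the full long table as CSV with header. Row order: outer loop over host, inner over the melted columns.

Each (host, column) pair becomes one row: 3 × 4 = 12 rows.
For example, (LS3, ERROR) → count=618.

host,level,count
LS3,ERROR,618
LS3,WARN,93
LS3,DEBUG,95
LS3,INFO,202
XQ3,ERROR,630
XQ3,WARN,378
XQ3,DEBUG,357
XQ3,INFO,481
DV2,ERROR,403
DV2,WARN,54
DV2,DEBUG,461
DV2,INFO,522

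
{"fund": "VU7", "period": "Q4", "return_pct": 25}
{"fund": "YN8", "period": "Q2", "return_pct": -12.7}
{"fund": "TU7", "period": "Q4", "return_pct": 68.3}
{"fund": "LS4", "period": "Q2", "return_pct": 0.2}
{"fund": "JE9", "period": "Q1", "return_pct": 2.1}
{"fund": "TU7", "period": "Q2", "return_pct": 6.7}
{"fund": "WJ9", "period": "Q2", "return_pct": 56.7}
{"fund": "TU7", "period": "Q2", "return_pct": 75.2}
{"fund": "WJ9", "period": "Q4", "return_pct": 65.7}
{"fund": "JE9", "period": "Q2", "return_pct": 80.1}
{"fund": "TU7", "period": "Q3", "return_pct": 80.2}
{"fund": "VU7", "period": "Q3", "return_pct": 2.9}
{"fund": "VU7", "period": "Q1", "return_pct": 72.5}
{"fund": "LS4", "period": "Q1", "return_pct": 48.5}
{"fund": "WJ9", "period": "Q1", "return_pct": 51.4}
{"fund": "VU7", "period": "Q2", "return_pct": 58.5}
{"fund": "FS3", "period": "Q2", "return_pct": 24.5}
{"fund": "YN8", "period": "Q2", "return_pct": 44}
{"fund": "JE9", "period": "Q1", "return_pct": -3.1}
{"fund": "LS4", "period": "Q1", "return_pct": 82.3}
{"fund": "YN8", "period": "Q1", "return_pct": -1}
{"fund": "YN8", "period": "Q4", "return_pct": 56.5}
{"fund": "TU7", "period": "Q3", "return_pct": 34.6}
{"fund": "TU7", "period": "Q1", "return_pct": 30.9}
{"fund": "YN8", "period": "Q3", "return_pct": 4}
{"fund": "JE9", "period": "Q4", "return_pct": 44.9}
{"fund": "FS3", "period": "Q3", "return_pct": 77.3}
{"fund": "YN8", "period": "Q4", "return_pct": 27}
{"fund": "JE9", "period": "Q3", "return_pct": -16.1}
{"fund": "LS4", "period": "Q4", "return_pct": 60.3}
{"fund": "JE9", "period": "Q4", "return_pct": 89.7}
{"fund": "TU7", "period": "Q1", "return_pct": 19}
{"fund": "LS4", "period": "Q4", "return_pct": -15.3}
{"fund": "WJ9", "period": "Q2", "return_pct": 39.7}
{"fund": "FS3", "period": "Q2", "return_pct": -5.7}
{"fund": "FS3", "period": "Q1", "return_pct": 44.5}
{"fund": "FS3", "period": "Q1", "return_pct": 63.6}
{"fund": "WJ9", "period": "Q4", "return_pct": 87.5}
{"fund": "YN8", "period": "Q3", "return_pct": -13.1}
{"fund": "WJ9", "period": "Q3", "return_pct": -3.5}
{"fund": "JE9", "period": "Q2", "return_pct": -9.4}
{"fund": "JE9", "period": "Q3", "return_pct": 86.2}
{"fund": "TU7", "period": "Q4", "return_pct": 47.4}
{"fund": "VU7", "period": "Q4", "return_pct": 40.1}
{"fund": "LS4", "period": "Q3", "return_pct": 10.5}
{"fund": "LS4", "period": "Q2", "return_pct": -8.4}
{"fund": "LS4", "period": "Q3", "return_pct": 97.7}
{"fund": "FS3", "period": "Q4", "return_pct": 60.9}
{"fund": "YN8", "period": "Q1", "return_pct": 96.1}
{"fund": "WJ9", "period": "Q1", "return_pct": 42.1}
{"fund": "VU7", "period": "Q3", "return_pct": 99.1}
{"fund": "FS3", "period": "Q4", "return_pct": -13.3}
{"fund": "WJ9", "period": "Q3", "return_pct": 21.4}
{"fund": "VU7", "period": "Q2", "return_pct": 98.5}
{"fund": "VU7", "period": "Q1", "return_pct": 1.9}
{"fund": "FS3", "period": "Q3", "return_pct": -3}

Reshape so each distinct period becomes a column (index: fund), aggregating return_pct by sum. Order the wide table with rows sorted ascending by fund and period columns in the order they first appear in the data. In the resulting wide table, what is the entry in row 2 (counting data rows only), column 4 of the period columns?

With rows sorted ascending by fund, row 2 is fund=JE9. period columns in first-appearance order: Q4, Q2, Q1, Q3; column 4 is Q3.
Long rows with fund=JE9, period=Q3: -16.1 + 86.2 = 70.1.

70.1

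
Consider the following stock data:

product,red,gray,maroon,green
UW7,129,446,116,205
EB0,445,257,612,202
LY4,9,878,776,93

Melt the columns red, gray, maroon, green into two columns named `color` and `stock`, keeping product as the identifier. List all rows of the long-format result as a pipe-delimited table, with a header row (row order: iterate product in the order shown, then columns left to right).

Each (product, column) pair becomes one row: 3 × 4 = 12 rows.
For example, (UW7, red) → stock=129.

| product | color | stock |
| UW7 | red | 129 |
| UW7 | gray | 446 |
| UW7 | maroon | 116 |
| UW7 | green | 205 |
| EB0 | red | 445 |
| EB0 | gray | 257 |
| EB0 | maroon | 612 |
| EB0 | green | 202 |
| LY4 | red | 9 |
| LY4 | gray | 878 |
| LY4 | maroon | 776 |
| LY4 | green | 93 |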